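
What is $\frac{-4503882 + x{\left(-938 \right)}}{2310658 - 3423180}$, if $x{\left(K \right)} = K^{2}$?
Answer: $\frac{1812019}{556261} \approx 3.2575$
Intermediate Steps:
$\frac{-4503882 + x{\left(-938 \right)}}{2310658 - 3423180} = \frac{-4503882 + \left(-938\right)^{2}}{2310658 - 3423180} = \frac{-4503882 + 879844}{-1112522} = \left(-3624038\right) \left(- \frac{1}{1112522}\right) = \frac{1812019}{556261}$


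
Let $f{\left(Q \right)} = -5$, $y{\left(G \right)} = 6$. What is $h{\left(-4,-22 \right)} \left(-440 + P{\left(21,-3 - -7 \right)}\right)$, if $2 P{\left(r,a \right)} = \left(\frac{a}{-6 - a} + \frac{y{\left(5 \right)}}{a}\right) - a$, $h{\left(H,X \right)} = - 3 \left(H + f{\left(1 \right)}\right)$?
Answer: $- \frac{238383}{20} \approx -11919.0$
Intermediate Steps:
$h{\left(H,X \right)} = 15 - 3 H$ ($h{\left(H,X \right)} = - 3 \left(H - 5\right) = - 3 \left(-5 + H\right) = 15 - 3 H$)
$P{\left(r,a \right)} = \frac{3}{a} - \frac{a}{2} + \frac{a}{2 \left(-6 - a\right)}$ ($P{\left(r,a \right)} = \frac{\left(\frac{a}{-6 - a} + \frac{6}{a}\right) - a}{2} = \frac{\left(\frac{6}{a} + \frac{a}{-6 - a}\right) - a}{2} = \frac{- a + \frac{6}{a} + \frac{a}{-6 - a}}{2} = \frac{3}{a} - \frac{a}{2} + \frac{a}{2 \left(-6 - a\right)}$)
$h{\left(-4,-22 \right)} \left(-440 + P{\left(21,-3 - -7 \right)}\right) = \left(15 - -12\right) \left(-440 + \frac{36 - \left(-3 - -7\right)^{3} - 7 \left(-3 - -7\right)^{2} + 6 \left(-3 - -7\right)}{2 \left(-3 - -7\right) \left(6 - -4\right)}\right) = \left(15 + 12\right) \left(-440 + \frac{36 - \left(-3 + 7\right)^{3} - 7 \left(-3 + 7\right)^{2} + 6 \left(-3 + 7\right)}{2 \left(-3 + 7\right) \left(6 + \left(-3 + 7\right)\right)}\right) = 27 \left(-440 + \frac{36 - 4^{3} - 7 \cdot 4^{2} + 6 \cdot 4}{2 \cdot 4 \left(6 + 4\right)}\right) = 27 \left(-440 + \frac{1}{2} \cdot \frac{1}{4} \cdot \frac{1}{10} \left(36 - 64 - 112 + 24\right)\right) = 27 \left(-440 + \frac{1}{2} \cdot \frac{1}{4} \cdot \frac{1}{10} \left(-116\right)\right) = 27 \left(-440 - \frac{29}{20}\right) = 27 \left(- \frac{8829}{20}\right) = - \frac{238383}{20}$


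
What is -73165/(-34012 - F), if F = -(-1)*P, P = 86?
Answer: 73165/34098 ≈ 2.1457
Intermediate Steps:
F = 86 (F = -(-1)*86 = -1*(-86) = 86)
-73165/(-34012 - F) = -73165/(-34012 - 1*86) = -73165/(-34012 - 86) = -73165/(-34098) = -73165*(-1/34098) = 73165/34098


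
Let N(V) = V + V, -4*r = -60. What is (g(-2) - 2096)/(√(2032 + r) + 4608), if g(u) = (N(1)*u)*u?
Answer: -9621504/21231617 + 2088*√2047/21231617 ≈ -0.44872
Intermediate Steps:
r = 15 (r = -¼*(-60) = 15)
N(V) = 2*V
g(u) = 2*u² (g(u) = ((2*1)*u)*u = (2*u)*u = 2*u²)
(g(-2) - 2096)/(√(2032 + r) + 4608) = (2*(-2)² - 2096)/(√(2032 + 15) + 4608) = (2*4 - 2096)/(√2047 + 4608) = (8 - 2096)/(4608 + √2047) = -2088/(4608 + √2047)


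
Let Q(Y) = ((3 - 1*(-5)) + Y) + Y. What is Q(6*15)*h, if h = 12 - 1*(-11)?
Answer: 4324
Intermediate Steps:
h = 23 (h = 12 + 11 = 23)
Q(Y) = 8 + 2*Y (Q(Y) = ((3 + 5) + Y) + Y = (8 + Y) + Y = 8 + 2*Y)
Q(6*15)*h = (8 + 2*(6*15))*23 = (8 + 2*90)*23 = (8 + 180)*23 = 188*23 = 4324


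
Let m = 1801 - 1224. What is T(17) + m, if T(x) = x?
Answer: 594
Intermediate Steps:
m = 577
T(17) + m = 17 + 577 = 594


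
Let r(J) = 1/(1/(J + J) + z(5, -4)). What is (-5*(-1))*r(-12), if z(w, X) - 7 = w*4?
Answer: 120/647 ≈ 0.18547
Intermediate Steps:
z(w, X) = 7 + 4*w (z(w, X) = 7 + w*4 = 7 + 4*w)
r(J) = 1/(27 + 1/(2*J)) (r(J) = 1/(1/(J + J) + (7 + 4*5)) = 1/(1/(2*J) + (7 + 20)) = 1/(1/(2*J) + 27) = 1/(27 + 1/(2*J)))
(-5*(-1))*r(-12) = (-5*(-1))*(2*(-12)/(1 + 54*(-12))) = 5*(2*(-12)/(1 - 648)) = 5*(2*(-12)/(-647)) = 5*(2*(-12)*(-1/647)) = 5*(24/647) = 120/647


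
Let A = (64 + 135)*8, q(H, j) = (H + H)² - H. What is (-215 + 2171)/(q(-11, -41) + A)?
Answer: 1956/2087 ≈ 0.93723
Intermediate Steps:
q(H, j) = -H + 4*H² (q(H, j) = (2*H)² - H = 4*H² - H = -H + 4*H²)
A = 1592 (A = 199*8 = 1592)
(-215 + 2171)/(q(-11, -41) + A) = (-215 + 2171)/(-11*(-1 + 4*(-11)) + 1592) = 1956/(-11*(-1 - 44) + 1592) = 1956/(-11*(-45) + 1592) = 1956/(495 + 1592) = 1956/2087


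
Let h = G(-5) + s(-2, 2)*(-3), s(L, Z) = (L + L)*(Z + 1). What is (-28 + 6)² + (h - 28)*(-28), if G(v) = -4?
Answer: 372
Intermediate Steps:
s(L, Z) = 2*L*(1 + Z) (s(L, Z) = (2*L)*(1 + Z) = 2*L*(1 + Z))
h = 32 (h = -4 + (2*(-2)*(1 + 2))*(-3) = -4 + (2*(-2)*3)*(-3) = -4 - 12*(-3) = -4 + 36 = 32)
(-28 + 6)² + (h - 28)*(-28) = (-28 + 6)² + (32 - 28)*(-28) = (-22)² + 4*(-28) = 484 - 112 = 372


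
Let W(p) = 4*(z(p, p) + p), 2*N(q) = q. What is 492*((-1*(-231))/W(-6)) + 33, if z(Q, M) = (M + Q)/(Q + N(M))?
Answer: -12111/2 ≈ -6055.5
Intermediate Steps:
N(q) = q/2
z(Q, M) = (M + Q)/(Q + M/2)
W(p) = 16/3 + 4*p (W(p) = 4*(2*(p + p)/(p + 2*p) + p) = 4*(2*(2*p)/((3*p)) + p) = 4*(2*(1/(3*p))*(2*p) + p) = 4*(4/3 + p) = 16/3 + 4*p)
492*((-1*(-231))/W(-6)) + 33 = 492*((-1*(-231))/(16/3 + 4*(-6))) + 33 = 492*(231/(16/3 - 24)) + 33 = 492*(231/(-56/3)) + 33 = 492*(231*(-3/56)) + 33 = 492*(-99/8) + 33 = -12177/2 + 33 = -12111/2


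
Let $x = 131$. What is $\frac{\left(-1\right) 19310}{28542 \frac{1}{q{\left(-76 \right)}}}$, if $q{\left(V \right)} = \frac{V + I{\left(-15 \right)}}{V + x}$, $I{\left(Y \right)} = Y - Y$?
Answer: $\frac{146756}{156981} \approx 0.93486$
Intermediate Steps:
$I{\left(Y \right)} = 0$
$q{\left(V \right)} = \frac{V}{131 + V}$ ($q{\left(V \right)} = \frac{V + 0}{V + 131} = \frac{V}{131 + V}$)
$\frac{\left(-1\right) 19310}{28542 \frac{1}{q{\left(-76 \right)}}} = \frac{\left(-1\right) 19310}{28542 \frac{1}{\left(-76\right) \frac{1}{131 - 76}}} = - \frac{19310}{28542 \frac{1}{\left(-76\right) \frac{1}{55}}} = - \frac{19310}{28542 \frac{1}{- \frac{76}{55}}} = - \frac{19310}{28542 \left(- \frac{55}{76}\right)} = - \frac{19310}{- \frac{784905}{38}} = \left(-19310\right) \left(- \frac{38}{784905}\right) = \frac{146756}{156981}$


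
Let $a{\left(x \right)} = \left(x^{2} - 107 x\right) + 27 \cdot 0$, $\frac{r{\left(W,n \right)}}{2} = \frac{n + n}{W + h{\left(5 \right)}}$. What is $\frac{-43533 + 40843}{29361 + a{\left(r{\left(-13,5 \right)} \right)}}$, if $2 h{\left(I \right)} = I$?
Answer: $- \frac{1186290}{13039681} \approx -0.090975$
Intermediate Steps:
$h{\left(I \right)} = \frac{I}{2}$
$r{\left(W,n \right)} = \frac{4 n}{\frac{5}{2} + W}$ ($r{\left(W,n \right)} = 2 \frac{n + n}{W + \frac{1}{2} \cdot 5} = 2 \frac{2 n}{W + \frac{5}{2}} = 2 \frac{2 n}{\frac{5}{2} + W} = \frac{4 n}{\frac{5}{2} + W}$)
$a{\left(x \right)} = x^{2} - 107 x$ ($a{\left(x \right)} = \left(x^{2} - 107 x\right) + 0 = x^{2} - 107 x$)
$\frac{-43533 + 40843}{29361 + a{\left(r{\left(-13,5 \right)} \right)}} = \frac{-43533 + 40843}{29361 + 8 \cdot 5 \frac{1}{5 + 2 \left(-13\right)} \left(-107 + 8 \cdot 5 \frac{1}{5 + 2 \left(-13\right)}\right)} = - \frac{2690}{29361 + 8 \cdot 5 \frac{1}{5 - 26} \left(-107 + 8 \cdot 5 \frac{1}{5 - 26}\right)} = - \frac{2690}{29361 + 8 \cdot 5 \frac{1}{-21} \left(-107 + 8 \cdot 5 \frac{1}{-21}\right)} = - \frac{2690}{29361 + 8 \cdot 5 \left(- \frac{1}{21}\right) \left(-107 + 8 \cdot 5 \left(- \frac{1}{21}\right)\right)} = - \frac{2690}{29361 - \frac{40 \left(-107 - \frac{40}{21}\right)}{21}} = - \frac{2690}{29361 - - \frac{91480}{441}} = - \frac{2690}{29361 + \frac{91480}{441}} = - \frac{2690}{\frac{13039681}{441}} = \left(-2690\right) \frac{441}{13039681} = - \frac{1186290}{13039681}$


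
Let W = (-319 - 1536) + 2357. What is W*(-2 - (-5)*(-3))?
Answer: -8534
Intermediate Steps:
W = 502 (W = -1855 + 2357 = 502)
W*(-2 - (-5)*(-3)) = 502*(-2 - (-5)*(-3)) = 502*(-2 - 1*15) = 502*(-2 - 15) = 502*(-17) = -8534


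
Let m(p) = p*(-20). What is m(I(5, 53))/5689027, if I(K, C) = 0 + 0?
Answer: 0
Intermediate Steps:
I(K, C) = 0
m(p) = -20*p
m(I(5, 53))/5689027 = -20*0/5689027 = 0*(1/5689027) = 0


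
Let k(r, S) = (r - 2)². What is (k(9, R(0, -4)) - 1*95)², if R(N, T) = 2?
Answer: 2116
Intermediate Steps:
k(r, S) = (-2 + r)²
(k(9, R(0, -4)) - 1*95)² = ((-2 + 9)² - 1*95)² = (7² - 95)² = (49 - 95)² = (-46)² = 2116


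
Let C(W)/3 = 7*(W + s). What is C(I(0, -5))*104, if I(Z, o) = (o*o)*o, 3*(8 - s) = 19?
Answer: -269360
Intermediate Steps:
s = 5/3 (s = 8 - ⅓*19 = 8 - 19/3 = 5/3 ≈ 1.6667)
I(Z, o) = o³ (I(Z, o) = o²*o = o³)
C(W) = 35 + 21*W (C(W) = 3*(7*(W + 5/3)) = 3*(7*(5/3 + W)) = 3*(35/3 + 7*W) = 35 + 21*W)
C(I(0, -5))*104 = (35 + 21*(-5)³)*104 = (35 + 21*(-125))*104 = (35 - 2625)*104 = -2590*104 = -269360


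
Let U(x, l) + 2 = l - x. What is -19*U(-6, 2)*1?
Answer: -114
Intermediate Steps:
U(x, l) = -2 + l - x (U(x, l) = -2 + (l - x) = -2 + l - x)
-19*U(-6, 2)*1 = -19*(-2 + 2 - 1*(-6))*1 = -19*(-2 + 2 + 6)*1 = -19*6*1 = -114*1 = -114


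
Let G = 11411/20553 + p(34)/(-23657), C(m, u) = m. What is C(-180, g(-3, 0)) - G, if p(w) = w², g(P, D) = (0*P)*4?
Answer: -87766208539/486222321 ≈ -180.51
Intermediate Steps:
g(P, D) = 0 (g(P, D) = 0*4 = 0)
G = 246190759/486222321 (G = 11411/20553 + 34²/(-23657) = 11411*(1/20553) + 1156*(-1/23657) = 11411/20553 - 1156/23657 = 246190759/486222321 ≈ 0.50633)
C(-180, g(-3, 0)) - G = -180 - 1*246190759/486222321 = -180 - 246190759/486222321 = -87766208539/486222321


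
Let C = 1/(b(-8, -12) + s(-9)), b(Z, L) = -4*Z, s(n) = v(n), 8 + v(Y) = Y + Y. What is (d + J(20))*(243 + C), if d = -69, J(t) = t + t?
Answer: -42311/6 ≈ -7051.8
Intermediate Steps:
v(Y) = -8 + 2*Y (v(Y) = -8 + (Y + Y) = -8 + 2*Y)
s(n) = -8 + 2*n
J(t) = 2*t
C = ⅙ (C = 1/(-4*(-8) + (-8 + 2*(-9))) = 1/(32 + (-8 - 18)) = 1/(32 - 26) = 1/6 = ⅙ ≈ 0.16667)
(d + J(20))*(243 + C) = (-69 + 2*20)*(243 + ⅙) = (-69 + 40)*(1459/6) = -29*1459/6 = -42311/6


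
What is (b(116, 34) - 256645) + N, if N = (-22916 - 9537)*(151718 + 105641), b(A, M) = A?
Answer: -8352328156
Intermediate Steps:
N = -8352071627 (N = -32453*257359 = -8352071627)
(b(116, 34) - 256645) + N = (116 - 256645) - 8352071627 = -256529 - 8352071627 = -8352328156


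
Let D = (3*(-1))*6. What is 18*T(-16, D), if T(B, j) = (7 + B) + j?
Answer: -486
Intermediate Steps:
D = -18 (D = -3*6 = -18)
T(B, j) = 7 + B + j
18*T(-16, D) = 18*(7 - 16 - 18) = 18*(-27) = -486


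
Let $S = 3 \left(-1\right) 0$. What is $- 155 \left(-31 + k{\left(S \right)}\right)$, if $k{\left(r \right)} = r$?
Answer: $4805$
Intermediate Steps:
$S = 0$ ($S = \left(-3\right) 0 = 0$)
$- 155 \left(-31 + k{\left(S \right)}\right) = - 155 \left(-31 + 0\right) = \left(-155\right) \left(-31\right) = 4805$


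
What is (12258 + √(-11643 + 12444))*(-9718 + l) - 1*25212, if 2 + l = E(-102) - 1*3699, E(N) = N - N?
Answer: -164515314 - 40257*√89 ≈ -1.6490e+8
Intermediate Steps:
E(N) = 0
l = -3701 (l = -2 + (0 - 1*3699) = -2 + (0 - 3699) = -2 - 3699 = -3701)
(12258 + √(-11643 + 12444))*(-9718 + l) - 1*25212 = (12258 + √(-11643 + 12444))*(-9718 - 3701) - 1*25212 = (12258 + √801)*(-13419) - 25212 = (12258 + 3*√89)*(-13419) - 25212 = (-164490102 - 40257*√89) - 25212 = -164515314 - 40257*√89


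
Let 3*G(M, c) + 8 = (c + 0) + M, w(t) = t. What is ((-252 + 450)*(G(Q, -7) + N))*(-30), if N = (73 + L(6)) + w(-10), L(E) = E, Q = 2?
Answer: -384120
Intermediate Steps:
N = 69 (N = (73 + 6) - 10 = 79 - 10 = 69)
G(M, c) = -8/3 + M/3 + c/3 (G(M, c) = -8/3 + ((c + 0) + M)/3 = -8/3 + (c + M)/3 = -8/3 + (M + c)/3 = -8/3 + (M/3 + c/3) = -8/3 + M/3 + c/3)
((-252 + 450)*(G(Q, -7) + N))*(-30) = ((-252 + 450)*((-8/3 + (⅓)*2 + (⅓)*(-7)) + 69))*(-30) = (198*((-8/3 + ⅔ - 7/3) + 69))*(-30) = (198*(-13/3 + 69))*(-30) = (198*(194/3))*(-30) = 12804*(-30) = -384120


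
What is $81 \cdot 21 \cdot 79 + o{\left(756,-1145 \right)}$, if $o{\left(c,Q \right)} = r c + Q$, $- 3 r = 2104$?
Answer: $-396974$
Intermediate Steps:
$r = - \frac{2104}{3}$ ($r = \left(- \frac{1}{3}\right) 2104 = - \frac{2104}{3} \approx -701.33$)
$o{\left(c,Q \right)} = Q - \frac{2104 c}{3}$ ($o{\left(c,Q \right)} = - \frac{2104 c}{3} + Q = Q - \frac{2104 c}{3}$)
$81 \cdot 21 \cdot 79 + o{\left(756,-1145 \right)} = 81 \cdot 21 \cdot 79 - 531353 = 1701 \cdot 79 - 531353 = 134379 - 531353 = -396974$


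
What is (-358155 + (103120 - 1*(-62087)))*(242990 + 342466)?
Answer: -112962564288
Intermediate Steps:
(-358155 + (103120 - 1*(-62087)))*(242990 + 342466) = (-358155 + (103120 + 62087))*585456 = (-358155 + 165207)*585456 = -192948*585456 = -112962564288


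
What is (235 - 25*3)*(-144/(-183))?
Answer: 7680/61 ≈ 125.90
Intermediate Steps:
(235 - 25*3)*(-144/(-183)) = (235 - 75)*(-144*(-1/183)) = 160*(48/61) = 7680/61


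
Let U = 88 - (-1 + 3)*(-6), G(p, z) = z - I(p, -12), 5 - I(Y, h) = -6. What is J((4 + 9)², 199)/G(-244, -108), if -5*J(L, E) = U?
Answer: 20/119 ≈ 0.16807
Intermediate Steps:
I(Y, h) = 11 (I(Y, h) = 5 - 1*(-6) = 5 + 6 = 11)
G(p, z) = -11 + z (G(p, z) = z - 1*11 = z - 11 = -11 + z)
U = 100 (U = 88 - 2*(-6) = 88 - 1*(-12) = 88 + 12 = 100)
J(L, E) = -20 (J(L, E) = -⅕*100 = -20)
J((4 + 9)², 199)/G(-244, -108) = -20/(-11 - 108) = -20/(-119) = -20*(-1/119) = 20/119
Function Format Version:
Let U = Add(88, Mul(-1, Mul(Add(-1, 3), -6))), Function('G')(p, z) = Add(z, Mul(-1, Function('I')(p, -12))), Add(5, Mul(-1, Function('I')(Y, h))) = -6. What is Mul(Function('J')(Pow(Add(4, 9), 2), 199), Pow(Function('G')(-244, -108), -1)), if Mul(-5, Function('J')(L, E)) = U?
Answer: Rational(20, 119) ≈ 0.16807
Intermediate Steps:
Function('I')(Y, h) = 11 (Function('I')(Y, h) = Add(5, Mul(-1, -6)) = Add(5, 6) = 11)
Function('G')(p, z) = Add(-11, z) (Function('G')(p, z) = Add(z, Mul(-1, 11)) = Add(z, -11) = Add(-11, z))
U = 100 (U = Add(88, Mul(-1, Mul(2, -6))) = Add(88, Mul(-1, -12)) = Add(88, 12) = 100)
Function('J')(L, E) = -20 (Function('J')(L, E) = Mul(Rational(-1, 5), 100) = -20)
Mul(Function('J')(Pow(Add(4, 9), 2), 199), Pow(Function('G')(-244, -108), -1)) = Mul(-20, Pow(Add(-11, -108), -1)) = Mul(-20, Pow(-119, -1)) = Mul(-20, Rational(-1, 119)) = Rational(20, 119)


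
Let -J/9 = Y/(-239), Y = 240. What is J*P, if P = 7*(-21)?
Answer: -317520/239 ≈ -1328.5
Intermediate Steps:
J = 2160/239 (J = -2160/(-239) = -2160*(-1)/239 = -9*(-240/239) = 2160/239 ≈ 9.0377)
P = -147
J*P = (2160/239)*(-147) = -317520/239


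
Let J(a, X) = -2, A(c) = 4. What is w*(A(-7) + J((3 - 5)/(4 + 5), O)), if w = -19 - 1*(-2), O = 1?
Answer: -34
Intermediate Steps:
w = -17 (w = -19 + 2 = -17)
w*(A(-7) + J((3 - 5)/(4 + 5), O)) = -17*(4 - 2) = -17*2 = -34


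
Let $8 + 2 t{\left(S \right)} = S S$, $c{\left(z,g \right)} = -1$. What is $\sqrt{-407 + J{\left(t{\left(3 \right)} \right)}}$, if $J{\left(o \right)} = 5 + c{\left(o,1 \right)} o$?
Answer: $\frac{i \sqrt{1610}}{2} \approx 20.062 i$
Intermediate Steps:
$t{\left(S \right)} = -4 + \frac{S^{2}}{2}$ ($t{\left(S \right)} = -4 + \frac{S S}{2} = -4 + \frac{S^{2}}{2}$)
$J{\left(o \right)} = 5 - o$
$\sqrt{-407 + J{\left(t{\left(3 \right)} \right)}} = \sqrt{-407 + \left(5 - \left(-4 + \frac{3^{2}}{2}\right)\right)} = \sqrt{-407 + \left(5 - \left(-4 + \frac{1}{2} \cdot 9\right)\right)} = \sqrt{-407 + \left(5 - \left(-4 + \frac{9}{2}\right)\right)} = \sqrt{-407 + \left(5 - \frac{1}{2}\right)} = \sqrt{-407 + \frac{9}{2}} = \sqrt{- \frac{805}{2}} = \frac{i \sqrt{1610}}{2}$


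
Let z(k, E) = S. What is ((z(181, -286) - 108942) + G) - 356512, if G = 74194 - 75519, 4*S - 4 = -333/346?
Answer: -646021085/1384 ≈ -4.6678e+5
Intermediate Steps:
S = 1051/1384 (S = 1 + (-333/346)/4 = 1 + (-333*1/346)/4 = 1 + (1/4)*(-333/346) = 1 - 333/1384 = 1051/1384 ≈ 0.75939)
z(k, E) = 1051/1384
G = -1325
((z(181, -286) - 108942) + G) - 356512 = ((1051/1384 - 108942) - 1325) - 356512 = (-150774677/1384 - 1325) - 356512 = -152608477/1384 - 356512 = -646021085/1384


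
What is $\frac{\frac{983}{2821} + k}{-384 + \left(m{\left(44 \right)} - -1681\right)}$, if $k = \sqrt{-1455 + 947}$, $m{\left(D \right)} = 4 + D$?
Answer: $\frac{983}{3794245} + \frac{2 i \sqrt{127}}{1345} \approx 0.00025908 + 0.016758 i$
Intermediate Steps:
$k = 2 i \sqrt{127}$ ($k = \sqrt{-508} = 2 i \sqrt{127} \approx 22.539 i$)
$\frac{\frac{983}{2821} + k}{-384 + \left(m{\left(44 \right)} - -1681\right)} = \frac{\frac{983}{2821} + 2 i \sqrt{127}}{-384 + \left(\left(4 + 44\right) - -1681\right)} = \frac{983 \cdot \frac{1}{2821} + 2 i \sqrt{127}}{-384 + \left(48 + 1681\right)} = \frac{\frac{983}{2821} + 2 i \sqrt{127}}{-384 + 1729} = \frac{\frac{983}{2821} + 2 i \sqrt{127}}{1345} = \left(\frac{983}{2821} + 2 i \sqrt{127}\right) \frac{1}{1345} = \frac{983}{3794245} + \frac{2 i \sqrt{127}}{1345}$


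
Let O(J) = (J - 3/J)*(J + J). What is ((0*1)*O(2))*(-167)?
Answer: 0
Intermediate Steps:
O(J) = 2*J*(J - 3/J) (O(J) = (J - 3/J)*(2*J) = 2*J*(J - 3/J))
((0*1)*O(2))*(-167) = ((0*1)*(-6 + 2*2²))*(-167) = (0*(-6 + 2*4))*(-167) = (0*(-6 + 8))*(-167) = (0*2)*(-167) = 0*(-167) = 0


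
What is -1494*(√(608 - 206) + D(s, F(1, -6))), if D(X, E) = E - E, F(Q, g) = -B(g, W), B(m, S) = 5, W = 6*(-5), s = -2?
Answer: -1494*√402 ≈ -29955.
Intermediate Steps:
W = -30
F(Q, g) = -5 (F(Q, g) = -1*5 = -5)
D(X, E) = 0
-1494*(√(608 - 206) + D(s, F(1, -6))) = -1494*(√(608 - 206) + 0) = -1494*(√402 + 0) = -1494*√402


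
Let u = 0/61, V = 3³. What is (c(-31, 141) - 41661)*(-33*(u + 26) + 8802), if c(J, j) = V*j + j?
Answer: -299592072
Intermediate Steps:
V = 27
c(J, j) = 28*j (c(J, j) = 27*j + j = 28*j)
u = 0 (u = 0*(1/61) = 0)
(c(-31, 141) - 41661)*(-33*(u + 26) + 8802) = (28*141 - 41661)*(-33*(0 + 26) + 8802) = (3948 - 41661)*(-33*26 + 8802) = -37713*(-858 + 8802) = -37713*7944 = -299592072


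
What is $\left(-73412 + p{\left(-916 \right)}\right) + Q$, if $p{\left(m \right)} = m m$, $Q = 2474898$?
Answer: $3240542$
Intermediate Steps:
$p{\left(m \right)} = m^{2}$
$\left(-73412 + p{\left(-916 \right)}\right) + Q = \left(-73412 + \left(-916\right)^{2}\right) + 2474898 = \left(-73412 + 839056\right) + 2474898 = 765644 + 2474898 = 3240542$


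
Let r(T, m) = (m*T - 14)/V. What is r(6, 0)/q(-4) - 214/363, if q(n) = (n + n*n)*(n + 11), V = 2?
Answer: -977/1452 ≈ -0.67286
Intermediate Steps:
r(T, m) = -7 + T*m/2 (r(T, m) = (m*T - 14)/2 = (T*m - 14)*(1/2) = (-14 + T*m)*(1/2) = -7 + T*m/2)
q(n) = (11 + n)*(n + n**2) (q(n) = (n + n**2)*(11 + n) = (11 + n)*(n + n**2))
r(6, 0)/q(-4) - 214/363 = (-7 + (1/2)*6*0)/((-4*(11 + (-4)**2 + 12*(-4)))) - 214/363 = (-7 + 0)/((-4*(11 + 16 - 48))) - 214*1/363 = -7/((-4*(-21))) - 214/363 = -7/84 - 214/363 = -7*1/84 - 214/363 = -1/12 - 214/363 = -977/1452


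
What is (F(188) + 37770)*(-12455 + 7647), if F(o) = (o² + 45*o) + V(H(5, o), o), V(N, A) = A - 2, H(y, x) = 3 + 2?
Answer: -393102080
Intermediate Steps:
H(y, x) = 5
V(N, A) = -2 + A
F(o) = -2 + o² + 46*o (F(o) = (o² + 45*o) + (-2 + o) = -2 + o² + 46*o)
(F(188) + 37770)*(-12455 + 7647) = ((-2 + 188² + 46*188) + 37770)*(-12455 + 7647) = ((-2 + 35344 + 8648) + 37770)*(-4808) = (43990 + 37770)*(-4808) = 81760*(-4808) = -393102080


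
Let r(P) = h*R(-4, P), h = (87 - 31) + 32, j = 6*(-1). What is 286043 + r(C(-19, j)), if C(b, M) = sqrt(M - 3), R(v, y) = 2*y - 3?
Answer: 285779 + 528*I ≈ 2.8578e+5 + 528.0*I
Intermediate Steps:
j = -6
R(v, y) = -3 + 2*y
h = 88 (h = 56 + 32 = 88)
C(b, M) = sqrt(-3 + M)
r(P) = -264 + 176*P (r(P) = 88*(-3 + 2*P) = -264 + 176*P)
286043 + r(C(-19, j)) = 286043 + (-264 + 176*sqrt(-3 - 6)) = 286043 + (-264 + 176*sqrt(-9)) = 286043 + (-264 + 176*(3*I)) = 286043 + (-264 + 528*I) = 285779 + 528*I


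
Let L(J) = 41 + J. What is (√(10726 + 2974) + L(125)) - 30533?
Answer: -30367 + 10*√137 ≈ -30250.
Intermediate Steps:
(√(10726 + 2974) + L(125)) - 30533 = (√(10726 + 2974) + (41 + 125)) - 30533 = (√13700 + 166) - 30533 = (10*√137 + 166) - 30533 = (166 + 10*√137) - 30533 = -30367 + 10*√137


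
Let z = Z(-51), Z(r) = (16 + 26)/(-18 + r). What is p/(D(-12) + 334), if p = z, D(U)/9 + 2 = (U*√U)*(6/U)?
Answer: -79/55384 + 27*I*√3/55384 ≈ -0.0014264 + 0.00084438*I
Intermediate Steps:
D(U) = -18 + 54*√U (D(U) = -18 + 9*((U*√U)*(6/U)) = -18 + 9*(U^(3/2)*(6/U)) = -18 + 9*(6*√U) = -18 + 54*√U)
Z(r) = 42/(-18 + r)
z = -14/23 (z = 42/(-18 - 51) = 42/(-69) = 42*(-1/69) = -14/23 ≈ -0.60870)
p = -14/23 ≈ -0.60870
p/(D(-12) + 334) = -14/(23*((-18 + 54*√(-12)) + 334)) = -14/(23*((-18 + 54*(2*I*√3)) + 334)) = -14/(23*((-18 + 108*I*√3) + 334)) = -14/(23*(316 + 108*I*√3))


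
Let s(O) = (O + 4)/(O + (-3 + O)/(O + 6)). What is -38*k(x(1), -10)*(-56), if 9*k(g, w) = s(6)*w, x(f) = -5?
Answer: -34048/9 ≈ -3783.1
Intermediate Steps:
s(O) = (4 + O)/(O + (-3 + O)/(6 + O))
k(g, w) = 8*w/45 (k(g, w) = (((24 + 6² + 10*6)/(-3 + 6² + 7*6))*w)/9 = (((24 + 36 + 60)/(-3 + 36 + 42))*w)/9 = ((120/75)*w)/9 = (((1/75)*120)*w)/9 = (8*w/5)/9 = 8*w/45)
-38*k(x(1), -10)*(-56) = -304*(-10)/45*(-56) = -38*(-16/9)*(-56) = (608/9)*(-56) = -34048/9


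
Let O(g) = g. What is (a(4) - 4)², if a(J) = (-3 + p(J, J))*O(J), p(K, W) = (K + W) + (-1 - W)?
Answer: 16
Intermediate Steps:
p(K, W) = -1 + K
a(J) = J*(-4 + J) (a(J) = (-3 + (-1 + J))*J = (-4 + J)*J = J*(-4 + J))
(a(4) - 4)² = (4*(-4 + 4) - 4)² = (4*0 - 4)² = (0 - 4)² = (-4)² = 16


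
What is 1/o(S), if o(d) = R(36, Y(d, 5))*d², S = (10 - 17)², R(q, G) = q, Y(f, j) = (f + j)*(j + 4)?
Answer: 1/86436 ≈ 1.1569e-5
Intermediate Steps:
Y(f, j) = (4 + j)*(f + j) (Y(f, j) = (f + j)*(4 + j) = (4 + j)*(f + j))
S = 49 (S = (-7)² = 49)
o(d) = 36*d²
1/o(S) = 1/(36*49²) = 1/(36*2401) = 1/86436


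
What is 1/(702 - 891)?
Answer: -1/189 ≈ -0.0052910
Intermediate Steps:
1/(702 - 891) = 1/(-189) = -1/189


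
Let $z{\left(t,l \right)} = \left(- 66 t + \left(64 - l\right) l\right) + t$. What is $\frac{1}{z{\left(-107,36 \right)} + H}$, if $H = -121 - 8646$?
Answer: $- \frac{1}{804} \approx -0.0012438$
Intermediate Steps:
$H = -8767$ ($H = -121 - 8646 = -8767$)
$z{\left(t,l \right)} = - 65 t + l \left(64 - l\right)$ ($z{\left(t,l \right)} = \left(- 66 t + l \left(64 - l\right)\right) + t = - 65 t + l \left(64 - l\right)$)
$\frac{1}{z{\left(-107,36 \right)} + H} = \frac{1}{\left(- 36^{2} - -6955 + 64 \cdot 36\right) - 8767} = \frac{1}{\left(\left(-1\right) 1296 + 6955 + 2304\right) - 8767} = \frac{1}{\left(-1296 + 6955 + 2304\right) - 8767} = \frac{1}{7963 - 8767} = \frac{1}{-804} = - \frac{1}{804}$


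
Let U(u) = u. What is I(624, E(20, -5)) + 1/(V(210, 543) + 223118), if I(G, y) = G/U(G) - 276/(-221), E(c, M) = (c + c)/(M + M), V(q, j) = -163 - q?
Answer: 110704486/49226645 ≈ 2.2489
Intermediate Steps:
E(c, M) = c/M (E(c, M) = (2*c)/((2*M)) = (2*c)*(1/(2*M)) = c/M)
I(G, y) = 497/221 (I(G, y) = G/G - 276/(-221) = 1 - 276*(-1/221) = 1 + 276/221 = 497/221)
I(624, E(20, -5)) + 1/(V(210, 543) + 223118) = 497/221 + 1/((-163 - 1*210) + 223118) = 497/221 + 1/((-163 - 210) + 223118) = 497/221 + 1/(-373 + 223118) = 497/221 + 1/222745 = 110704486/49226645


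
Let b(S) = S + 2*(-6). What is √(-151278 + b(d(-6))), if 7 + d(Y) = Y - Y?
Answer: I*√151297 ≈ 388.97*I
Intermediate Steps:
d(Y) = -7 (d(Y) = -7 + (Y - Y) = -7 + 0 = -7)
b(S) = -12 + S (b(S) = S - 12 = -12 + S)
√(-151278 + b(d(-6))) = √(-151278 + (-12 - 7)) = √(-151278 - 19) = √(-151297) = I*√151297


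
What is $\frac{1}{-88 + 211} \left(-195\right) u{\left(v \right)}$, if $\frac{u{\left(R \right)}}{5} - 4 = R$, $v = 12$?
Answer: $- \frac{5200}{41} \approx -126.83$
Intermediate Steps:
$u{\left(R \right)} = 20 + 5 R$
$\frac{1}{-88 + 211} \left(-195\right) u{\left(v \right)} = \frac{1}{-88 + 211} \left(-195\right) \left(20 + 5 \cdot 12\right) = \frac{1}{123} \left(-195\right) \left(20 + 60\right) = \frac{1}{123} \left(-195\right) 80 = \left(- \frac{65}{41}\right) 80 = - \frac{5200}{41}$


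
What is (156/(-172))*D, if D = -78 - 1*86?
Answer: 6396/43 ≈ 148.74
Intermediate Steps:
D = -164 (D = -78 - 86 = -164)
(156/(-172))*D = (156/(-172))*(-164) = (156*(-1/172))*(-164) = -39/43*(-164) = 6396/43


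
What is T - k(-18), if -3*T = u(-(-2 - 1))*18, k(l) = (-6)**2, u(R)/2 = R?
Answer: -72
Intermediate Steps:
u(R) = 2*R
k(l) = 36
T = -36 (T = -2*(-(-2 - 1))*18/3 = -2*(-1*(-3))*18/3 = -2*3*18/3 = -2*18 = -1/3*108 = -36)
T - k(-18) = -36 - 1*36 = -36 - 36 = -72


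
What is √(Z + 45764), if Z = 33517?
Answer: 3*√8809 ≈ 281.57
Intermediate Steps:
√(Z + 45764) = √(33517 + 45764) = √79281 = 3*√8809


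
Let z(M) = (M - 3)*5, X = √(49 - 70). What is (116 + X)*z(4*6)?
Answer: 12180 + 105*I*√21 ≈ 12180.0 + 481.17*I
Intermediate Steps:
X = I*√21 (X = √(-21) = I*√21 ≈ 4.5826*I)
z(M) = -15 + 5*M (z(M) = (-3 + M)*5 = -15 + 5*M)
(116 + X)*z(4*6) = (116 + I*√21)*(-15 + 5*(4*6)) = (116 + I*√21)*(-15 + 5*24) = (116 + I*√21)*(-15 + 120) = (116 + I*√21)*105 = 12180 + 105*I*√21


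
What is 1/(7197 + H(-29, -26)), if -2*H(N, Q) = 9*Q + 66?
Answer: 1/7281 ≈ 0.00013734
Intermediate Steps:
H(N, Q) = -33 - 9*Q/2 (H(N, Q) = -(9*Q + 66)/2 = -(66 + 9*Q)/2 = -33 - 9*Q/2)
1/(7197 + H(-29, -26)) = 1/(7197 + (-33 - 9/2*(-26))) = 1/(7197 + (-33 + 117)) = 1/(7197 + 84) = 1/7281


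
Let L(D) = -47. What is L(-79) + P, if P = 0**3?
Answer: -47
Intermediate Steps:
P = 0
L(-79) + P = -47 + 0 = -47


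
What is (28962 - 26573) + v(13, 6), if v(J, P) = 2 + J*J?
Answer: 2560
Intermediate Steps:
v(J, P) = 2 + J**2
(28962 - 26573) + v(13, 6) = (28962 - 26573) + (2 + 13**2) = 2389 + (2 + 169) = 2389 + 171 = 2560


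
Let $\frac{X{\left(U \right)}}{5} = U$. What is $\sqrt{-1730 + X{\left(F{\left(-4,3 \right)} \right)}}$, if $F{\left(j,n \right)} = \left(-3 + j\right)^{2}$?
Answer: $3 i \sqrt{165} \approx 38.536 i$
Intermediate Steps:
$X{\left(U \right)} = 5 U$
$\sqrt{-1730 + X{\left(F{\left(-4,3 \right)} \right)}} = \sqrt{-1730 + 5 \left(-3 - 4\right)^{2}} = \sqrt{-1730 + 5 \left(-7\right)^{2}} = \sqrt{-1730 + 5 \cdot 49} = \sqrt{-1730 + 245} = \sqrt{-1485} = 3 i \sqrt{165}$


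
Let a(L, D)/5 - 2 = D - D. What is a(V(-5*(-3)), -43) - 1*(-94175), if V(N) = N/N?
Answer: 94185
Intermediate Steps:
V(N) = 1
a(L, D) = 10 (a(L, D) = 10 + 5*(D - D) = 10 + 5*0 = 10 + 0 = 10)
a(V(-5*(-3)), -43) - 1*(-94175) = 10 - 1*(-94175) = 10 + 94175 = 94185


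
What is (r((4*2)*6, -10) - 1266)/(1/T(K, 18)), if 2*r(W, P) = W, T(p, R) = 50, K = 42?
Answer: -62100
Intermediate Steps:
r(W, P) = W/2
(r((4*2)*6, -10) - 1266)/(1/T(K, 18)) = (((4*2)*6)/2 - 1266)/(1/50) = ((8*6)/2 - 1266)/(1/50) = ((½)*48 - 1266)*50 = (24 - 1266)*50 = -1242*50 = -62100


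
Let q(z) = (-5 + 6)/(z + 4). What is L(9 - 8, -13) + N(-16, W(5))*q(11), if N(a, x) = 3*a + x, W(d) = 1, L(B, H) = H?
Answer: -242/15 ≈ -16.133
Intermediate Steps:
N(a, x) = x + 3*a
q(z) = 1/(4 + z)
L(9 - 8, -13) + N(-16, W(5))*q(11) = -13 + (1 + 3*(-16))/(4 + 11) = -13 + (1 - 48)/15 = -13 - 47*1/15 = -13 - 47/15 = -242/15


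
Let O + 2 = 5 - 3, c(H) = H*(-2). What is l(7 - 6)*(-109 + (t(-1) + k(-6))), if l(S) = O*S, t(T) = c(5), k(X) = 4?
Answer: 0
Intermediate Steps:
c(H) = -2*H
O = 0 (O = -2 + (5 - 3) = -2 + 2 = 0)
t(T) = -10 (t(T) = -2*5 = -10)
l(S) = 0 (l(S) = 0*S = 0)
l(7 - 6)*(-109 + (t(-1) + k(-6))) = 0*(-109 + (-10 + 4)) = 0*(-109 - 6) = 0*(-115) = 0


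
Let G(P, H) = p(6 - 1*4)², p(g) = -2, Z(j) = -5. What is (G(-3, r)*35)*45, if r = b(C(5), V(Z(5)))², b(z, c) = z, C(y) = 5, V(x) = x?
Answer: 6300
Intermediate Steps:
r = 25 (r = 5² = 25)
G(P, H) = 4 (G(P, H) = (-2)² = 4)
(G(-3, r)*35)*45 = (4*35)*45 = 140*45 = 6300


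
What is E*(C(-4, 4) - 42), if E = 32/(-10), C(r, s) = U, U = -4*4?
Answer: 928/5 ≈ 185.60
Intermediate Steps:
U = -16
C(r, s) = -16
E = -16/5 (E = 32*(-1/10) = -16/5 ≈ -3.2000)
E*(C(-4, 4) - 42) = -16*(-16 - 42)/5 = -16/5*(-58) = 928/5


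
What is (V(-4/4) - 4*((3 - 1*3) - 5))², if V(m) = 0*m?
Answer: 400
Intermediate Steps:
V(m) = 0
(V(-4/4) - 4*((3 - 1*3) - 5))² = (0 - 4*((3 - 1*3) - 5))² = (0 - 4*((3 - 3) - 5))² = (0 - 4*(0 - 5))² = (0 - 4*(-5))² = (0 + 20)² = 20² = 400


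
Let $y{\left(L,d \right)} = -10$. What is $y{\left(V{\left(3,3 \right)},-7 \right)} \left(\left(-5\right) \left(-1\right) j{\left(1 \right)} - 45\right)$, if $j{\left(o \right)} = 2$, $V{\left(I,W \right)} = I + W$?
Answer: $350$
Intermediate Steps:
$y{\left(V{\left(3,3 \right)},-7 \right)} \left(\left(-5\right) \left(-1\right) j{\left(1 \right)} - 45\right) = - 10 \left(\left(-5\right) \left(-1\right) 2 - 45\right) = - 10 \left(5 \cdot 2 - 45\right) = - 10 \left(10 - 45\right) = \left(-10\right) \left(-35\right) = 350$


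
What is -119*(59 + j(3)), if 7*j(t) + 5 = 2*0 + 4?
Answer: -7004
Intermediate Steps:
j(t) = -⅐ (j(t) = -5/7 + (2*0 + 4)/7 = -5/7 + (0 + 4)/7 = -5/7 + (⅐)*4 = -5/7 + 4/7 = -⅐)
-119*(59 + j(3)) = -119*(59 - ⅐) = -119*412/7 = -7004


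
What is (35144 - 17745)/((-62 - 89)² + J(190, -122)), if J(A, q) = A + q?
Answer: 17399/22869 ≈ 0.76081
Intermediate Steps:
(35144 - 17745)/((-62 - 89)² + J(190, -122)) = (35144 - 17745)/((-62 - 89)² + (190 - 122)) = 17399/((-151)² + 68) = 17399/(22801 + 68) = 17399/22869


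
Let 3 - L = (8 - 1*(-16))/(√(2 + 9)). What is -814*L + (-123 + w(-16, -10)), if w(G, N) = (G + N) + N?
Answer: -2601 + 1776*√11 ≈ 3289.3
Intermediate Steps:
L = 3 - 24*√11/11 (L = 3 - (8 - 1*(-16))/(√(2 + 9)) = 3 - (8 + 16)/(√11) = 3 - √11/11*24 = 3 - 24*√11/11 ≈ -4.2363)
w(G, N) = G + 2*N
-814*L + (-123 + w(-16, -10)) = -814*(3 - 24*√11/11) + (-123 + (-16 + 2*(-10))) = (-2442 + 1776*√11) + (-123 + (-16 - 20)) = (-2442 + 1776*√11) + (-123 - 36) = (-2442 + 1776*√11) - 159 = -2601 + 1776*√11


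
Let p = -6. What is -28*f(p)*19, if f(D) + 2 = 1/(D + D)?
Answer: 3325/3 ≈ 1108.3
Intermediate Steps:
f(D) = -2 + 1/(2*D) (f(D) = -2 + 1/(D + D) = -2 + 1/(2*D))
-28*f(p)*19 = -28*(-2 + (1/2)/(-6))*19 = -28*(-2 + (1/2)*(-1/6))*19 = -28*(-2 - 1/12)*19 = -28*(-25/12)*19 = (175/3)*19 = 3325/3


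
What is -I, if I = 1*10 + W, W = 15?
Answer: -25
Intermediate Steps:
I = 25 (I = 1*10 + 15 = 10 + 15 = 25)
-I = -1*25 = -25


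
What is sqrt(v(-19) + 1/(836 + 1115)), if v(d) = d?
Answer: 2*I*sqrt(18079917)/1951 ≈ 4.3588*I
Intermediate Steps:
sqrt(v(-19) + 1/(836 + 1115)) = sqrt(-19 + 1/(836 + 1115)) = sqrt(-19 + 1/1951) = sqrt(-37068/1951) = 2*I*sqrt(18079917)/1951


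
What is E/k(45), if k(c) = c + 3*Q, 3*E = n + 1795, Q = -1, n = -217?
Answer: 263/21 ≈ 12.524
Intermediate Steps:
E = 526 (E = (-217 + 1795)/3 = (1/3)*1578 = 526)
k(c) = -3 + c (k(c) = c + 3*(-1) = c - 3 = -3 + c)
E/k(45) = 526/(-3 + 45) = 526/42 = 526*(1/42) = 263/21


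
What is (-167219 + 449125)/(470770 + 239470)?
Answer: 140953/355120 ≈ 0.39692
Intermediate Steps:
(-167219 + 449125)/(470770 + 239470) = 281906/710240 = 281906*(1/710240) = 140953/355120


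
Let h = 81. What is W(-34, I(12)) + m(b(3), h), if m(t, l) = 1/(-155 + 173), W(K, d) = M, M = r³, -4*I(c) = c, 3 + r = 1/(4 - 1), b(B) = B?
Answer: -1021/54 ≈ -18.907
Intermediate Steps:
r = -8/3 (r = -3 + 1/(4 - 1) = -3 + 1/3 = -3 + ⅓ = -8/3 ≈ -2.6667)
I(c) = -c/4
M = -512/27 (M = (-8/3)³ = -512/27 ≈ -18.963)
W(K, d) = -512/27
m(t, l) = 1/18
W(-34, I(12)) + m(b(3), h) = -512/27 + 1/18 = -1021/54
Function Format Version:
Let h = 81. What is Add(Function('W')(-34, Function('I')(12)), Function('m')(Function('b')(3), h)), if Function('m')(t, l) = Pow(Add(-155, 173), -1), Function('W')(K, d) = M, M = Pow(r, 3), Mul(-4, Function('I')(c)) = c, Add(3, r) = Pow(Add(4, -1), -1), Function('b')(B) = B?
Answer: Rational(-1021, 54) ≈ -18.907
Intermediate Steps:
r = Rational(-8, 3) (r = Add(-3, Pow(Add(4, -1), -1)) = Add(-3, Pow(3, -1)) = Add(-3, Rational(1, 3)) = Rational(-8, 3) ≈ -2.6667)
Function('I')(c) = Mul(Rational(-1, 4), c)
M = Rational(-512, 27) (M = Pow(Rational(-8, 3), 3) = Rational(-512, 27) ≈ -18.963)
Function('W')(K, d) = Rational(-512, 27)
Function('m')(t, l) = Rational(1, 18) (Function('m')(t, l) = Pow(18, -1) = Rational(1, 18))
Add(Function('W')(-34, Function('I')(12)), Function('m')(Function('b')(3), h)) = Add(Rational(-512, 27), Rational(1, 18)) = Rational(-1021, 54)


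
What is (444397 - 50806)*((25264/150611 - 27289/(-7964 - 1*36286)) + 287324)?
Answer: 251227375307015027063/2221512250 ≈ 1.1309e+11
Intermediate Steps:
(444397 - 50806)*((25264/150611 - 27289/(-7964 - 1*36286)) + 287324) = 393591*((25264*(1/150611) - 27289/(-7964 - 36286)) + 287324) = 393591*((25264/150611 - 27289/(-44250)) + 287324) = 393591*((25264/150611 - 27289*(-1/44250)) + 287324) = 393591*((25264/150611 + 27289/44250) + 287324) = 393591*(5227955579/6664536750 + 287324) = 393591*(1914886585112579/6664536750) = 251227375307015027063/2221512250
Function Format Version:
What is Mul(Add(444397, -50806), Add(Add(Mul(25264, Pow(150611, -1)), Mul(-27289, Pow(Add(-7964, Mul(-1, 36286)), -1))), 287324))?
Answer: Rational(251227375307015027063, 2221512250) ≈ 1.1309e+11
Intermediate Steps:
Mul(Add(444397, -50806), Add(Add(Mul(25264, Pow(150611, -1)), Mul(-27289, Pow(Add(-7964, Mul(-1, 36286)), -1))), 287324)) = Mul(393591, Add(Add(Mul(25264, Rational(1, 150611)), Mul(-27289, Pow(Add(-7964, -36286), -1))), 287324)) = Mul(393591, Add(Add(Rational(25264, 150611), Mul(-27289, Pow(-44250, -1))), 287324)) = Mul(393591, Add(Add(Rational(25264, 150611), Mul(-27289, Rational(-1, 44250))), 287324)) = Mul(393591, Add(Add(Rational(25264, 150611), Rational(27289, 44250)), 287324)) = Mul(393591, Add(Rational(5227955579, 6664536750), 287324)) = Mul(393591, Rational(1914886585112579, 6664536750)) = Rational(251227375307015027063, 2221512250)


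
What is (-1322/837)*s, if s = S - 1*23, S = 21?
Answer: 2644/837 ≈ 3.1589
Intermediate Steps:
s = -2 (s = 21 - 1*23 = 21 - 23 = -2)
(-1322/837)*s = -1322/837*(-2) = 2644/837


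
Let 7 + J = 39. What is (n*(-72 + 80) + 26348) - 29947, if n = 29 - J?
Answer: -3623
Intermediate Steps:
J = 32 (J = -7 + 39 = 32)
n = -3 (n = 29 - 1*32 = 29 - 32 = -3)
(n*(-72 + 80) + 26348) - 29947 = (-3*(-72 + 80) + 26348) - 29947 = (-3*8 + 26348) - 29947 = (-24 + 26348) - 29947 = 26324 - 29947 = -3623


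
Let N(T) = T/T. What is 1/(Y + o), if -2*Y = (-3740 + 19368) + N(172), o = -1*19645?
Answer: -2/54919 ≈ -3.6417e-5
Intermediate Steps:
N(T) = 1
o = -19645
Y = -15629/2 (Y = -((-3740 + 19368) + 1)/2 = -(15628 + 1)/2 = -1/2*15629 = -15629/2 ≈ -7814.5)
1/(Y + o) = 1/(-15629/2 - 19645) = 1/(-54919/2) = -2/54919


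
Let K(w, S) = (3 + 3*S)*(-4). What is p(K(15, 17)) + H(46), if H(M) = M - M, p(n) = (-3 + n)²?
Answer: 47961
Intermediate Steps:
K(w, S) = -12 - 12*S
H(M) = 0
p(K(15, 17)) + H(46) = (-3 + (-12 - 12*17))² + 0 = (-3 + (-12 - 204))² + 0 = (-3 - 216)² + 0 = (-219)² + 0 = 47961 + 0 = 47961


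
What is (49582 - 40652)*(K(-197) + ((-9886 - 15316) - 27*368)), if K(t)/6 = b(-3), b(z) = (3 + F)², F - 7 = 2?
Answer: -306066820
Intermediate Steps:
F = 9 (F = 7 + 2 = 9)
b(z) = 144 (b(z) = (3 + 9)² = 12² = 144)
K(t) = 864 (K(t) = 6*144 = 864)
(49582 - 40652)*(K(-197) + ((-9886 - 15316) - 27*368)) = (49582 - 40652)*(864 + ((-9886 - 15316) - 27*368)) = 8930*(864 + (-25202 - 9936)) = 8930*(864 - 35138) = 8930*(-34274) = -306066820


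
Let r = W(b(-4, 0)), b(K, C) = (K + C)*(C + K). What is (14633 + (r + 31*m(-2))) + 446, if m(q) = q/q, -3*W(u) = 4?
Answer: 45326/3 ≈ 15109.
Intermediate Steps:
b(K, C) = (C + K)² (b(K, C) = (C + K)*(C + K) = (C + K)²)
W(u) = -4/3 (W(u) = -⅓*4 = -4/3)
r = -4/3 ≈ -1.3333
m(q) = 1
(14633 + (r + 31*m(-2))) + 446 = (14633 + (-4/3 + 31*1)) + 446 = (14633 + (-4/3 + 31)) + 446 = (14633 + 89/3) + 446 = 43988/3 + 446 = 45326/3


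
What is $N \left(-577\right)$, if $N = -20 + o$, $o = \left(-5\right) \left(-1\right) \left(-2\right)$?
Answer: $17310$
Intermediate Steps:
$o = -10$ ($o = 5 \left(-2\right) = -10$)
$N = -30$ ($N = -20 - 10 = -30$)
$N \left(-577\right) = \left(-30\right) \left(-577\right) = 17310$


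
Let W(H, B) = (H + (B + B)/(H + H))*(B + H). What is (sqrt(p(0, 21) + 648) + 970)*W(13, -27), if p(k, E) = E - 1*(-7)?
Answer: -1980048/13 ≈ -1.5231e+5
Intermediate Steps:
p(k, E) = 7 + E (p(k, E) = E + 7 = 7 + E)
W(H, B) = (B + H)*(H + B/H) (W(H, B) = (H + (2*B)/((2*H)))*(B + H) = (H + (2*B)*(1/(2*H)))*(B + H) = (H + B/H)*(B + H) = (B + H)*(H + B/H))
(sqrt(p(0, 21) + 648) + 970)*W(13, -27) = (sqrt((7 + 21) + 648) + 970)*(-27 + 13**2 - 27*13 + (-27)**2/13) = (sqrt(28 + 648) + 970)*(-27 + 169 - 351 + 729*(1/13)) = (sqrt(676) + 970)*(-27 + 169 - 351 + 729/13) = (26 + 970)*(-1988/13) = 996*(-1988/13) = -1980048/13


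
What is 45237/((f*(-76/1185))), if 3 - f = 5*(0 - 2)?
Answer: -53605845/988 ≈ -54257.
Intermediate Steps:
f = 13 (f = 3 - 5*(0 - 2) = 3 - 5*(-2) = 3 - 1*(-10) = 3 + 10 = 13)
45237/((f*(-76/1185))) = 45237/((13*(-76/1185))) = 45237/(-988/1185) = 45237*(-1185/988) = -53605845/988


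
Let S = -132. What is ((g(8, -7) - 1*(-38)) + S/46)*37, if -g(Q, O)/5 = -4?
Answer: 46916/23 ≈ 2039.8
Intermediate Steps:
g(Q, O) = 20 (g(Q, O) = -5*(-4) = 20)
((g(8, -7) - 1*(-38)) + S/46)*37 = ((20 - 1*(-38)) - 132/46)*37 = ((20 + 38) - 132*1/46)*37 = (58 - 66/23)*37 = (1268/23)*37 = 46916/23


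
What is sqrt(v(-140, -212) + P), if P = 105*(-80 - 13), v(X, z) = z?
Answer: I*sqrt(9977) ≈ 99.885*I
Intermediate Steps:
P = -9765 (P = 105*(-93) = -9765)
sqrt(v(-140, -212) + P) = sqrt(-212 - 9765) = sqrt(-9977) = I*sqrt(9977)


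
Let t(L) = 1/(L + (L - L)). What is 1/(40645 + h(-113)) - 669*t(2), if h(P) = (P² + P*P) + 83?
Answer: -11082988/33133 ≈ -334.50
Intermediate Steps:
h(P) = 83 + 2*P² (h(P) = (P² + P²) + 83 = 2*P² + 83 = 83 + 2*P²)
t(L) = 1/L (t(L) = 1/(L + 0) = 1/L)
1/(40645 + h(-113)) - 669*t(2) = 1/(40645 + (83 + 2*(-113)²)) - 669/2 = 1/(40645 + (83 + 2*12769)) - 669/2 = 1/(40645 + (83 + 25538)) - 1*669/2 = 1/(40645 + 25621) - 669/2 = 1/66266 - 669/2 = -11082988/33133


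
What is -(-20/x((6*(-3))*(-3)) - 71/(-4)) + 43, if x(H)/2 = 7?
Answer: 747/28 ≈ 26.679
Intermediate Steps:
x(H) = 14 (x(H) = 2*7 = 14)
-(-20/x((6*(-3))*(-3)) - 71/(-4)) + 43 = -(-20/14 - 71/(-4)) + 43 = -(-20*1/14 - 71*(-1/4)) + 43 = -(-10/7 + 71/4) + 43 = -1*457/28 + 43 = -457/28 + 43 = 747/28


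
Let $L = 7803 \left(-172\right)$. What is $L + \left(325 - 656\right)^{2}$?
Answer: $-1232555$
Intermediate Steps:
$L = -1342116$
$L + \left(325 - 656\right)^{2} = -1342116 + \left(325 - 656\right)^{2} = -1342116 + \left(-331\right)^{2} = -1342116 + 109561 = -1232555$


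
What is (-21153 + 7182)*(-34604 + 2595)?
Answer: 447197739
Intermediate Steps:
(-21153 + 7182)*(-34604 + 2595) = -13971*(-32009) = 447197739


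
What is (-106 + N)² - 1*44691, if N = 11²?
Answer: -44466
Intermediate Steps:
N = 121
(-106 + N)² - 1*44691 = (-106 + 121)² - 1*44691 = 15² - 44691 = 225 - 44691 = -44466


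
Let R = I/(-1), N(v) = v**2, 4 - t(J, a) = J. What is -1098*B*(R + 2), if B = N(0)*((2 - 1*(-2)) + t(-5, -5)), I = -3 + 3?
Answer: 0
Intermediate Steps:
t(J, a) = 4 - J
I = 0
R = 0 (R = 0/(-1) = 0*(-1) = 0)
B = 0 (B = 0**2*((2 - 1*(-2)) + (4 - 1*(-5))) = 0*((2 + 2) + (4 + 5)) = 0*(4 + 9) = 0*13 = 0)
-1098*B*(R + 2) = -0*(0 + 2) = -0*2 = -1098*0 = 0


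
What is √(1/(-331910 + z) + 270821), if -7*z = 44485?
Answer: 2*√860783561555735/112755 ≈ 520.40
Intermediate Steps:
z = -6355 (z = -⅐*44485 = -6355)
√(1/(-331910 + z) + 270821) = √(1/(-331910 - 6355) + 270821) = √(1/(-338265) + 270821) = √(-1/338265 + 270821) = √(91609265564/338265) = 2*√860783561555735/112755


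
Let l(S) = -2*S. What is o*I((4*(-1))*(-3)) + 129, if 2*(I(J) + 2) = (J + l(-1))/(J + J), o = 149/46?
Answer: 136307/1104 ≈ 123.47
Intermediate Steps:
o = 149/46 (o = 149*(1/46) = 149/46 ≈ 3.2391)
I(J) = -2 + (2 + J)/(4*J) (I(J) = -2 + ((J - 2*(-1))/(J + J))/2 = -2 + ((J + 2)/((2*J)))/2 = -2 + ((2 + J)*(1/(2*J)))/2 = -2 + ((2 + J)/(2*J))/2 = -2 + (2 + J)/(4*J))
o*I((4*(-1))*(-3)) + 129 = 149*((2 - 7*4*(-1)*(-3))/(4*(((4*(-1))*(-3)))))/46 + 129 = 149*((2 - (-28)*(-3))/(4*((-4*(-3)))))/46 + 129 = 149*((¼)*(2 - 7*12)/12)/46 + 129 = 149*((¼)*(1/12)*(2 - 84))/46 + 129 = 149*((¼)*(1/12)*(-82))/46 + 129 = (149/46)*(-41/24) + 129 = -6109/1104 + 129 = 136307/1104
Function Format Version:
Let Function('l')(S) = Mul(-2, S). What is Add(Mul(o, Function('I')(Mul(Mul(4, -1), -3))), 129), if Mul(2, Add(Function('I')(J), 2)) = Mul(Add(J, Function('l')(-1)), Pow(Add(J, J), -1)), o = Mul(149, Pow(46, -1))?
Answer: Rational(136307, 1104) ≈ 123.47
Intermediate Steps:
o = Rational(149, 46) (o = Mul(149, Rational(1, 46)) = Rational(149, 46) ≈ 3.2391)
Function('I')(J) = Add(-2, Mul(Rational(1, 4), Pow(J, -1), Add(2, J))) (Function('I')(J) = Add(-2, Mul(Rational(1, 2), Mul(Add(J, Mul(-2, -1)), Pow(Add(J, J), -1)))) = Add(-2, Mul(Rational(1, 2), Mul(Add(J, 2), Pow(Mul(2, J), -1)))) = Add(-2, Mul(Rational(1, 2), Mul(Add(2, J), Mul(Rational(1, 2), Pow(J, -1))))) = Add(-2, Mul(Rational(1, 2), Mul(Rational(1, 2), Pow(J, -1), Add(2, J)))) = Add(-2, Mul(Rational(1, 4), Pow(J, -1), Add(2, J))))
Add(Mul(o, Function('I')(Mul(Mul(4, -1), -3))), 129) = Add(Mul(Rational(149, 46), Mul(Rational(1, 4), Pow(Mul(Mul(4, -1), -3), -1), Add(2, Mul(-7, Mul(Mul(4, -1), -3))))), 129) = Add(Mul(Rational(149, 46), Mul(Rational(1, 4), Pow(Mul(-4, -3), -1), Add(2, Mul(-7, Mul(-4, -3))))), 129) = Add(Mul(Rational(149, 46), Mul(Rational(1, 4), Pow(12, -1), Add(2, Mul(-7, 12)))), 129) = Add(Mul(Rational(149, 46), Mul(Rational(1, 4), Rational(1, 12), Add(2, -84))), 129) = Add(Mul(Rational(149, 46), Mul(Rational(1, 4), Rational(1, 12), -82)), 129) = Add(Mul(Rational(149, 46), Rational(-41, 24)), 129) = Add(Rational(-6109, 1104), 129) = Rational(136307, 1104)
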